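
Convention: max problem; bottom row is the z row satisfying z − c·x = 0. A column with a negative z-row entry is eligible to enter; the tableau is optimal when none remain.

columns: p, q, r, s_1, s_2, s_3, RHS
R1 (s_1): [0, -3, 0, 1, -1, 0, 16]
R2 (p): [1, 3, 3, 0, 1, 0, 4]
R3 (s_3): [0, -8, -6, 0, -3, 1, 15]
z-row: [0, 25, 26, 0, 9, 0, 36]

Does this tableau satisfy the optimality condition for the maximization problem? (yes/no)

Every z-row coefficient is ≥ 0, so the tableau is optimal.

yes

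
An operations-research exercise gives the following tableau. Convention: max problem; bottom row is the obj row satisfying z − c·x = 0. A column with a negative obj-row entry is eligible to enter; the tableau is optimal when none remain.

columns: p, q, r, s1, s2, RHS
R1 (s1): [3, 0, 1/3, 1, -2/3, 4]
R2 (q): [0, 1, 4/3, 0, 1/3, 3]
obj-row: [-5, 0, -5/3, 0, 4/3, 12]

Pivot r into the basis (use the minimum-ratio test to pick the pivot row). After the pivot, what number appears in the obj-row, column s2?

7/4

Ratio test on column r — row 1: 4/(1/3) = 12; row 2: 3/(4/3) = 9/4. Minimum is 9/4 at row 2 (q leaves); pivot element 4/3.
Divide row 2 by 4/3; eliminate column r from the other rows.
obj-row update in column s2: 4/3 − (-5/3)·(1/4) = 7/4.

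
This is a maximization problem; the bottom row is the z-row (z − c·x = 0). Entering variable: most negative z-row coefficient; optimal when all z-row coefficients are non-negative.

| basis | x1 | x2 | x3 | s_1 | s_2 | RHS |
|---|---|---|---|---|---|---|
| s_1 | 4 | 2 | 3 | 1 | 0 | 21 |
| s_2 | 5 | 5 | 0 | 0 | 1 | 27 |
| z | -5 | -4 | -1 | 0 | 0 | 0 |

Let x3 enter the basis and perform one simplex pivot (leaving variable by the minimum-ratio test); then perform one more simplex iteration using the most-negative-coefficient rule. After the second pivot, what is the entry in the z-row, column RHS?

Ratio test on column x3 — row 1: 21/3 = 7; row 2: entry 0 ≤ 0. Minimum is 7 at row 1 (s_1 leaves); pivot element 3.
Divide row 1 by 3; eliminate column x3 from the other rows.
Second iteration: most negative z-row entry is -11/3 in column x1, so x1 enters.
Ratio test on column x1 — row 1: 7/(4/3) = 21/4; row 2: 27/5 = 27/5. Minimum is 21/4 at row 1 (x3 leaves); pivot element 4/3.
Divide row 1 by 4/3; eliminate column x1 from the other rows.
After both pivots, the entry at the z-row, column RHS is 105/4.

105/4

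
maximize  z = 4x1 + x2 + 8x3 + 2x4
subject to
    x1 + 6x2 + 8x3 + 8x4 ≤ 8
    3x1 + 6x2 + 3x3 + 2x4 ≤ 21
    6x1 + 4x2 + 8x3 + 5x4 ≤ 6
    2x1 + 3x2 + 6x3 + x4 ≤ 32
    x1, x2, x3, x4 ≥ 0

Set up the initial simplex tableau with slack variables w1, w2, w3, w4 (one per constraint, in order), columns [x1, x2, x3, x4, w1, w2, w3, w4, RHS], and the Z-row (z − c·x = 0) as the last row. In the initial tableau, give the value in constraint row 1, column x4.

Constraint 1 has coefficient 8 on x4.

8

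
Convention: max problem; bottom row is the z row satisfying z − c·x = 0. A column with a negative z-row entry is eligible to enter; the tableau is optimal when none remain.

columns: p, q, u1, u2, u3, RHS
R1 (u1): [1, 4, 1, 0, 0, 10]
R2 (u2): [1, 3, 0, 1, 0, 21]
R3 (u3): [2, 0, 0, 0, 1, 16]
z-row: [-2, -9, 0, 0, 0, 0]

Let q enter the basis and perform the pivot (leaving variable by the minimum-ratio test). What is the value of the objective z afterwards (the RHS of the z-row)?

45/2

Ratio test on column q — row 1: 10/4 = 5/2; row 2: 21/3 = 7; row 3: entry 0 ≤ 0. Minimum is 5/2 at row 1 (u1 leaves); pivot element 4.
Pivot on row 1; the z-row RHS becomes 0 − (-9)·(5/2) = 45/2.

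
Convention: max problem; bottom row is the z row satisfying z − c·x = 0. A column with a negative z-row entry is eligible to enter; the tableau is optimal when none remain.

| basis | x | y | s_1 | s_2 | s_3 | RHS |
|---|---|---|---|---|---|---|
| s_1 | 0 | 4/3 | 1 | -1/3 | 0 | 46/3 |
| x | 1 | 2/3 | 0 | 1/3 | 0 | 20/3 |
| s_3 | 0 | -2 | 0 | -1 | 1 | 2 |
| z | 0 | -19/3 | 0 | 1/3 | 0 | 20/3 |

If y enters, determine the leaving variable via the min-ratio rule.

x

Column y entries and ratios — s_1: (46/3)/(4/3) = 23/2; x: (20/3)/(2/3) = 10; s_3: -2 ≤ 0, skip.
Smallest ratio is 10 in the row of x, so x leaves.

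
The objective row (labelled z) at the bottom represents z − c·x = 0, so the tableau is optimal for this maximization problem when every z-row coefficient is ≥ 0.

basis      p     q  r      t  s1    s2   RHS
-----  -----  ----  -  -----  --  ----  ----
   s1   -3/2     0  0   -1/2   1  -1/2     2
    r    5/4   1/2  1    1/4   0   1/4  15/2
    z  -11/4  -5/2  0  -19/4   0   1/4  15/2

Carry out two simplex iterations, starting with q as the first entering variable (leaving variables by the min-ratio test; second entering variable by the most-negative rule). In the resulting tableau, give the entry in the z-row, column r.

Ratio test on column q — row 1: entry 0 ≤ 0; row 2: (15/2)/(1/2) = 15. Minimum is 15 at row 2 (r leaves); pivot element 1/2.
Divide row 2 by 1/2; eliminate column q from the other rows.
Second iteration: most negative z-row entry is -7/2 in column t, so t enters.
Ratio test on column t — row 1: entry -1/2 ≤ 0; row 2: 15/(1/2) = 30. Minimum is 30 at row 2 (q leaves); pivot element 1/2.
Divide row 2 by 1/2; eliminate column t from the other rows.
After both pivots, the entry at the z-row, column r is 19.

19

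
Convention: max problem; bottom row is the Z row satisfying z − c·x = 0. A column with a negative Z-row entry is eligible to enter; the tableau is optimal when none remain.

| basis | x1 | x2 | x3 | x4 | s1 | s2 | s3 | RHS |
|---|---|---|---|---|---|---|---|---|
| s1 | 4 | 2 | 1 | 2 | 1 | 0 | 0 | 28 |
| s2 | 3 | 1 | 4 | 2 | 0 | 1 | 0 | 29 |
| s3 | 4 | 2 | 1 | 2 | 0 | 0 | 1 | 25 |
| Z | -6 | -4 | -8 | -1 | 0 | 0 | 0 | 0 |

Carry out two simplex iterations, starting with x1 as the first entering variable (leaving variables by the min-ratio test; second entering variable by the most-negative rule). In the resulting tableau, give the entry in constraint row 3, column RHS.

Ratio test on column x1 — row 1: 28/4 = 7; row 2: 29/3 = 29/3; row 3: 25/4 = 25/4. Minimum is 25/4 at row 3 (s3 leaves); pivot element 4.
Divide row 3 by 4; eliminate column x1 from the other rows.
Second iteration: most negative Z-row entry is -13/2 in column x3, so x3 enters.
Ratio test on column x3 — row 1: entry 0 ≤ 0; row 2: (41/4)/(13/4) = 41/13; row 3: (25/4)/(1/4) = 25. Minimum is 41/13 at row 2 (s2 leaves); pivot element 13/4.
Divide row 2 by 13/4; eliminate column x3 from the other rows.
After both pivots, the entry at constraint row 3, column RHS is 71/13.

71/13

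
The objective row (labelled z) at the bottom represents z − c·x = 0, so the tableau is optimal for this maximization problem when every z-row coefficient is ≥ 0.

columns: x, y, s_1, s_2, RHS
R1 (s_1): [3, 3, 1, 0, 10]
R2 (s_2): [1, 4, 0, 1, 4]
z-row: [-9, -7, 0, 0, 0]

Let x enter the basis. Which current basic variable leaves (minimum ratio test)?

Column x entries and ratios — s_1: 10/3 = 10/3; s_2: 4/1 = 4.
Smallest ratio is 10/3 in the row of s_1, so s_1 leaves.

s_1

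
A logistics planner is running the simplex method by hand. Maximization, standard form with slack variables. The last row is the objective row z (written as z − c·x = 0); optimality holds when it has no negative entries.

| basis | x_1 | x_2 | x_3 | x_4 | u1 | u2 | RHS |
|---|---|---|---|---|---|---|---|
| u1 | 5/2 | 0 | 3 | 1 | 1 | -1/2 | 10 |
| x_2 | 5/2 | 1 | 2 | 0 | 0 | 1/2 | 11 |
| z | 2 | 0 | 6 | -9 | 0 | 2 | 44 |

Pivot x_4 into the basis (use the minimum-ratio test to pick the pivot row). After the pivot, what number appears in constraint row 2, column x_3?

Ratio test on column x_4 — row 1: 10/1 = 10; row 2: entry 0 ≤ 0. Minimum is 10 at row 1 (u1 leaves); pivot element 1.
Divide row 1 by 1; eliminate column x_4 from the other rows.
Row 2 update in column x_3: 2 − 0·3 = 2.

2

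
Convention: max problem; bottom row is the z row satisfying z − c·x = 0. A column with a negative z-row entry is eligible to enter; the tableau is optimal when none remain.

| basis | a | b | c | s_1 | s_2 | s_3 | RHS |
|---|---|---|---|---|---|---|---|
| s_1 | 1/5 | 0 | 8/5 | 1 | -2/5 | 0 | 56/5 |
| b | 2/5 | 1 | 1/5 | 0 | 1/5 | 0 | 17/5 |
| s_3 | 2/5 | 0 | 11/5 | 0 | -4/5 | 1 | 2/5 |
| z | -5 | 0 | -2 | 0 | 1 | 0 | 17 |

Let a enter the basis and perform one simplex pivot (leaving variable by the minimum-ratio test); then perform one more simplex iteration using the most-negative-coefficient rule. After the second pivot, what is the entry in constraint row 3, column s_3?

1/2

Ratio test on column a — row 1: (56/5)/(1/5) = 56; row 2: (17/5)/(2/5) = 17/2; row 3: (2/5)/(2/5) = 1. Minimum is 1 at row 3 (s_3 leaves); pivot element 2/5.
Divide row 3 by 2/5; eliminate column a from the other rows.
Second iteration: most negative z-row entry is -9 in column s_2, so s_2 enters.
Ratio test on column s_2 — row 1: entry 0 ≤ 0; row 2: 3/1 = 3; row 3: entry -2 ≤ 0. Minimum is 3 at row 2 (b leaves); pivot element 1.
Divide row 2 by 1; eliminate column s_2 from the other rows.
After both pivots, the entry at constraint row 3, column s_3 is 1/2.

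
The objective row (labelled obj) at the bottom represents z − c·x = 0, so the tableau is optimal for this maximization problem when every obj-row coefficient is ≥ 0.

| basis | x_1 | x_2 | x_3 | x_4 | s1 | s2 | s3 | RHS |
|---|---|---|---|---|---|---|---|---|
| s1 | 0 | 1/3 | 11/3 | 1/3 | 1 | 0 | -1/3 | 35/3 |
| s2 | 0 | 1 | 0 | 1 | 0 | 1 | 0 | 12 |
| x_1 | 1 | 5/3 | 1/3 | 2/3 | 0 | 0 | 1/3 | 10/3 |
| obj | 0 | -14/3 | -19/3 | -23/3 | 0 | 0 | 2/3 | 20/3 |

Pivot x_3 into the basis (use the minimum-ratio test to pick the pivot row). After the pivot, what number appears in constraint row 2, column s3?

0

Ratio test on column x_3 — row 1: (35/3)/(11/3) = 35/11; row 2: entry 0 ≤ 0; row 3: (10/3)/(1/3) = 10. Minimum is 35/11 at row 1 (s1 leaves); pivot element 11/3.
Divide row 1 by 11/3; eliminate column x_3 from the other rows.
Row 2 update in column s3: 0 − 0·(-1/11) = 0.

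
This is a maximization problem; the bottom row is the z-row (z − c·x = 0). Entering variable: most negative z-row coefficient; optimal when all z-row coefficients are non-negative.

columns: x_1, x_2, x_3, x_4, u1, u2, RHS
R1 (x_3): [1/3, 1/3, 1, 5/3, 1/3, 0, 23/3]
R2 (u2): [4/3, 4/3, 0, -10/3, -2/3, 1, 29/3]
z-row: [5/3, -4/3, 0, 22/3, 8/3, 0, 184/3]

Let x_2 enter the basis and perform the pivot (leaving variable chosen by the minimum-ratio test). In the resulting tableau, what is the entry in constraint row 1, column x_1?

0

Ratio test on column x_2 — row 1: (23/3)/(1/3) = 23; row 2: (29/3)/(4/3) = 29/4. Minimum is 29/4 at row 2 (u2 leaves); pivot element 4/3.
Divide row 2 by 4/3; eliminate column x_2 from the other rows.
Row 1 update in column x_1: 1/3 − (1/3)·1 = 0.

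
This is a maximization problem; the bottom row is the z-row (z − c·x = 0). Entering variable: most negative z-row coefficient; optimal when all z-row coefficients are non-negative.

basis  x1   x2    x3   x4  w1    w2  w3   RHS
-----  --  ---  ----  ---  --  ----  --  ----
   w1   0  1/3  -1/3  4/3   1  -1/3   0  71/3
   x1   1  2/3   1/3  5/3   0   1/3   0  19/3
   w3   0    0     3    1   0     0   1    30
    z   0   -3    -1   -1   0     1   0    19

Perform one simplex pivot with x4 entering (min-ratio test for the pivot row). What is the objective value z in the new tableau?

114/5

Ratio test on column x4 — row 1: (71/3)/(4/3) = 71/4; row 2: (19/3)/(5/3) = 19/5; row 3: 30/1 = 30. Minimum is 19/5 at row 2 (x1 leaves); pivot element 5/3.
Pivot on row 2; the z-row RHS becomes 19 − (-1)·(19/5) = 114/5.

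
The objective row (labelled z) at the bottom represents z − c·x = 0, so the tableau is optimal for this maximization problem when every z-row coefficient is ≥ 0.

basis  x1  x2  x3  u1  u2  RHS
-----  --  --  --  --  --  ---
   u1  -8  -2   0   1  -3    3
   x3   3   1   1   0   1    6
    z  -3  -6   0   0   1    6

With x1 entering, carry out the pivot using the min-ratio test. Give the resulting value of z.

12

Ratio test on column x1 — row 1: entry -8 ≤ 0; row 2: 6/3 = 2. Minimum is 2 at row 2 (x3 leaves); pivot element 3.
Pivot on row 2; the z-row RHS becomes 6 − (-3)·2 = 12.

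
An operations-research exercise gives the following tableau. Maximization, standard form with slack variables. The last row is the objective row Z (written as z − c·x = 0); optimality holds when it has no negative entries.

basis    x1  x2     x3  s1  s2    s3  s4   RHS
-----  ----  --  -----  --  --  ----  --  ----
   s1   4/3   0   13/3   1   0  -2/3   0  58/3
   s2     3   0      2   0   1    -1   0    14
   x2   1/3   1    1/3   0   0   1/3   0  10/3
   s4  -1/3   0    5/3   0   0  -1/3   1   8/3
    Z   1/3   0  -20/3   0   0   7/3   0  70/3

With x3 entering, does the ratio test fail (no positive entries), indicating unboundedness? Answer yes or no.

no

Column x3 has positive entries in row(s) 1, 2, 3, 4, so the ratio test bounds it — not unbounded.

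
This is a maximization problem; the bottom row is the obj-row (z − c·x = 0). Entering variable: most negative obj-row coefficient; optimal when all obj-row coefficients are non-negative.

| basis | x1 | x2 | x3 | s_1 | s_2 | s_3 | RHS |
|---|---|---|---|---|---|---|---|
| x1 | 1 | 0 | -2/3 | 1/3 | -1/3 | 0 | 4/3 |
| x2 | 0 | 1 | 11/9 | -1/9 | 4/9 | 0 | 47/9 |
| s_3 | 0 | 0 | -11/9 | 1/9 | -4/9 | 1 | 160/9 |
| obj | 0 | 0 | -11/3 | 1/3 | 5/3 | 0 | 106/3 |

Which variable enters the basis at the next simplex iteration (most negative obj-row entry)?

x3

Negative obj-row entries: x3: -11/3.
The most negative is -11/3 in column x3, so x3 enters.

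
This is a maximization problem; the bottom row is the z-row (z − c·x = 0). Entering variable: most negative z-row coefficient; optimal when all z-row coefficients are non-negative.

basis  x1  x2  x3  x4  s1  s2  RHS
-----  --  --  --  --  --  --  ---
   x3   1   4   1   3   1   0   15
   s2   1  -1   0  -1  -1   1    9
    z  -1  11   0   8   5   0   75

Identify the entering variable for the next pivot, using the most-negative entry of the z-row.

x1

Negative z-row entries: x1: -1.
The most negative is -1 in column x1, so x1 enters.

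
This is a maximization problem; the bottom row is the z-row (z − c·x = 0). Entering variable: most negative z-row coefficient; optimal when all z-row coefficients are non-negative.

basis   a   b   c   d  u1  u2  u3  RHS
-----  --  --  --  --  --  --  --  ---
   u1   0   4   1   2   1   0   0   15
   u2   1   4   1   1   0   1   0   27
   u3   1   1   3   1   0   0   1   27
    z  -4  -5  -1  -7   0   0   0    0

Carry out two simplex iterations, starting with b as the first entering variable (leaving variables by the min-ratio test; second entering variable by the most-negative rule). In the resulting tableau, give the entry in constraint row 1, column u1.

1/2

Ratio test on column b — row 1: 15/4 = 15/4; row 2: 27/4 = 27/4; row 3: 27/1 = 27. Minimum is 15/4 at row 1 (u1 leaves); pivot element 4.
Divide row 1 by 4; eliminate column b from the other rows.
Second iteration: most negative z-row entry is -9/2 in column d, so d enters.
Ratio test on column d — row 1: (15/4)/(1/2) = 15/2; row 2: entry -1 ≤ 0; row 3: (93/4)/(1/2) = 93/2. Minimum is 15/2 at row 1 (b leaves); pivot element 1/2.
Divide row 1 by 1/2; eliminate column d from the other rows.
After both pivots, the entry at constraint row 1, column u1 is 1/2.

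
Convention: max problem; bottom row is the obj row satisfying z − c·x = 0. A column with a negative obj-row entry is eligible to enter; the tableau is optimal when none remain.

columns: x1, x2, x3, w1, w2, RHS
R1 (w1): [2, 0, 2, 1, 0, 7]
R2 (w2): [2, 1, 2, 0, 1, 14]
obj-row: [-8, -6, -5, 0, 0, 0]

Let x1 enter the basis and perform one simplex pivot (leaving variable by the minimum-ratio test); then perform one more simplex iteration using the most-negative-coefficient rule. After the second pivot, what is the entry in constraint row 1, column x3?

Ratio test on column x1 — row 1: 7/2 = 7/2; row 2: 14/2 = 7. Minimum is 7/2 at row 1 (w1 leaves); pivot element 2.
Divide row 1 by 2; eliminate column x1 from the other rows.
Second iteration: most negative obj-row entry is -6 in column x2, so x2 enters.
Ratio test on column x2 — row 1: entry 0 ≤ 0; row 2: 7/1 = 7. Minimum is 7 at row 2 (w2 leaves); pivot element 1.
Divide row 2 by 1; eliminate column x2 from the other rows.
After both pivots, the entry at constraint row 1, column x3 is 1.

1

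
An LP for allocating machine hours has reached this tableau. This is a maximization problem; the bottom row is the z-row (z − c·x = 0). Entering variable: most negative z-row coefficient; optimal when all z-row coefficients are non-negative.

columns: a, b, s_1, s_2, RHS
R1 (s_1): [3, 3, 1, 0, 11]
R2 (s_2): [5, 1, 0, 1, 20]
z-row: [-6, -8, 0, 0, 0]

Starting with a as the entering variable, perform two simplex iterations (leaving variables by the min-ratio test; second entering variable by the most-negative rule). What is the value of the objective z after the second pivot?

88/3

Ratio test on column a — row 1: 11/3 = 11/3; row 2: 20/5 = 4. Minimum is 11/3 at row 1 (s_1 leaves); pivot element 3.
Pivot on row 1; the z-row RHS becomes 0 − (-6)·(11/3) = 22.
Next entering variable (most negative z-row entry -2): b.
Ratio test on column b — row 1: (11/3)/1 = 11/3; row 2: entry -4 ≤ 0. Minimum is 11/3 at row 1 (a leaves); pivot element 1.
After the second pivot the z-row RHS is 22 − (-2)·(11/3) = 88/3.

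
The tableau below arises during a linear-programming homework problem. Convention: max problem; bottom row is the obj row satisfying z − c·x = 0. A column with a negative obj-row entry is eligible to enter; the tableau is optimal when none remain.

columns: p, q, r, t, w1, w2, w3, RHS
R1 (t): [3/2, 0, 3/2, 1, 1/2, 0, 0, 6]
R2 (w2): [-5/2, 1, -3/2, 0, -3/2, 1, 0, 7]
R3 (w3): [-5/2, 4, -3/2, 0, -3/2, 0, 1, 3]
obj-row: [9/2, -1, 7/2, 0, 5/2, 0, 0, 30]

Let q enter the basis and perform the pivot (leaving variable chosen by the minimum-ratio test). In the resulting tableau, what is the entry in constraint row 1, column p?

Ratio test on column q — row 1: entry 0 ≤ 0; row 2: 7/1 = 7; row 3: 3/4 = 3/4. Minimum is 3/4 at row 3 (w3 leaves); pivot element 4.
Divide row 3 by 4; eliminate column q from the other rows.
Row 1 update in column p: 3/2 − 0·(-5/8) = 3/2.

3/2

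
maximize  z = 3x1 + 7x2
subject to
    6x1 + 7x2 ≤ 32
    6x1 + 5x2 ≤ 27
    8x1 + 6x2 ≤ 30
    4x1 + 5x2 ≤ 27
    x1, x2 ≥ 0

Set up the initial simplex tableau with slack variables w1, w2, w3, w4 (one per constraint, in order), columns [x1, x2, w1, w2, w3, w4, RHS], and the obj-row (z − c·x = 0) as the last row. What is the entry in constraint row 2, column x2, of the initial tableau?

5

Constraint 2 has coefficient 5 on x2.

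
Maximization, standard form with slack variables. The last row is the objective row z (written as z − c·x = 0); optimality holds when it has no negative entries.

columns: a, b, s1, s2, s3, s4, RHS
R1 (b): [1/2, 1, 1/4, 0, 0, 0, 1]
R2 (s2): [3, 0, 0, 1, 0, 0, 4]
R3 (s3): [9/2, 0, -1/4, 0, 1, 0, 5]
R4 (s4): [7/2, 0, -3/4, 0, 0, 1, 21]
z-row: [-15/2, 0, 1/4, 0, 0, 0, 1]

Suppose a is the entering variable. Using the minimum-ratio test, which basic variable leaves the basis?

s3

Column a entries and ratios — b: 1/(1/2) = 2; s2: 4/3 = 4/3; s3: 5/(9/2) = 10/9; s4: 21/(7/2) = 6.
Smallest ratio is 10/9 in the row of s3, so s3 leaves.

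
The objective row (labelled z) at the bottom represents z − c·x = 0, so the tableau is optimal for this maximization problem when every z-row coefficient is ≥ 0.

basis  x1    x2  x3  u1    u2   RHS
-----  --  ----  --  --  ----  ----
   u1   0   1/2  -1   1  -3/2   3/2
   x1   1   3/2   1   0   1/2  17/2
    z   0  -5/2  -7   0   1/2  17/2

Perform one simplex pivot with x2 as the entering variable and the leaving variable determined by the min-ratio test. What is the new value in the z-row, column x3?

Ratio test on column x2 — row 1: (3/2)/(1/2) = 3; row 2: (17/2)/(3/2) = 17/3. Minimum is 3 at row 1 (u1 leaves); pivot element 1/2.
Divide row 1 by 1/2; eliminate column x2 from the other rows.
z-row update in column x3: -7 − (-5/2)·(-2) = -12.

-12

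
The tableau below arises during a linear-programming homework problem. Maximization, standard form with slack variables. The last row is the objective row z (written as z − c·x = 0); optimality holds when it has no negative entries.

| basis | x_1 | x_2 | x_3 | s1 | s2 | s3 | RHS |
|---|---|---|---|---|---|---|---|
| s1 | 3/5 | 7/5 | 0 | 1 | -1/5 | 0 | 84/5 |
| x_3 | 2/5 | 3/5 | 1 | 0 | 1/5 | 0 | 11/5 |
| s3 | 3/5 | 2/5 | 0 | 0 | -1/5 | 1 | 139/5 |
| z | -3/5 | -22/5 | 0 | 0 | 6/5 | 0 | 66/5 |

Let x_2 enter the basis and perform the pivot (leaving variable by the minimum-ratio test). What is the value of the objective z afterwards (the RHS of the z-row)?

Ratio test on column x_2 — row 1: (84/5)/(7/5) = 12; row 2: (11/5)/(3/5) = 11/3; row 3: (139/5)/(2/5) = 139/2. Minimum is 11/3 at row 2 (x_3 leaves); pivot element 3/5.
Pivot on row 2; the z-row RHS becomes 66/5 − (-22/5)·(11/3) = 88/3.

88/3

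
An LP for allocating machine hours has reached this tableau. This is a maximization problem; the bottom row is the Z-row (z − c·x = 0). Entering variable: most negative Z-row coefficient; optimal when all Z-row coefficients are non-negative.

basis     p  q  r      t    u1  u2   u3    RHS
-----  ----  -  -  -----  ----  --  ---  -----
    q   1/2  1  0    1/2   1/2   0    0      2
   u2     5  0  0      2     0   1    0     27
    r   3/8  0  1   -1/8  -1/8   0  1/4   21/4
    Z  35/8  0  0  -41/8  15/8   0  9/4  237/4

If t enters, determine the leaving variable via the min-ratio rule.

Column t entries and ratios — q: 2/(1/2) = 4; u2: 27/2 = 27/2; r: -1/8 ≤ 0, skip.
Smallest ratio is 4 in the row of q, so q leaves.

q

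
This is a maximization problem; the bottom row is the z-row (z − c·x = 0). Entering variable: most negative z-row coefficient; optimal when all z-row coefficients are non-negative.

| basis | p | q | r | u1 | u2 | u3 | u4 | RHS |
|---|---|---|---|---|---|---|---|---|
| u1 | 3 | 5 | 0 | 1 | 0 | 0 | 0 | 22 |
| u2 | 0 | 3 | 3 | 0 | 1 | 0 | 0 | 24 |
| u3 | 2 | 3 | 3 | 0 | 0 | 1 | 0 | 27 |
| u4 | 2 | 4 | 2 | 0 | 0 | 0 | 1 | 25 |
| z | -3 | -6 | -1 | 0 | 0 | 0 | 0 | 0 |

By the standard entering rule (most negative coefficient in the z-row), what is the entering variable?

q

Negative z-row entries: p: -3, q: -6, r: -1.
The most negative is -6 in column q, so q enters.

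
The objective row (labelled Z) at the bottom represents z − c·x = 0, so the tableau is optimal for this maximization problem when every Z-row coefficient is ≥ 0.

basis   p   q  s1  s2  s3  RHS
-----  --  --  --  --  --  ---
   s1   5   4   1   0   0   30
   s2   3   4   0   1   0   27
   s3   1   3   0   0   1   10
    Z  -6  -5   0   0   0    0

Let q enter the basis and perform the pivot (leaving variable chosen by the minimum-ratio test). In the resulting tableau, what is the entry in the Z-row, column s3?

5/3

Ratio test on column q — row 1: 30/4 = 15/2; row 2: 27/4 = 27/4; row 3: 10/3 = 10/3. Minimum is 10/3 at row 3 (s3 leaves); pivot element 3.
Divide row 3 by 3; eliminate column q from the other rows.
Z-row update in column s3: 0 − (-5)·(1/3) = 5/3.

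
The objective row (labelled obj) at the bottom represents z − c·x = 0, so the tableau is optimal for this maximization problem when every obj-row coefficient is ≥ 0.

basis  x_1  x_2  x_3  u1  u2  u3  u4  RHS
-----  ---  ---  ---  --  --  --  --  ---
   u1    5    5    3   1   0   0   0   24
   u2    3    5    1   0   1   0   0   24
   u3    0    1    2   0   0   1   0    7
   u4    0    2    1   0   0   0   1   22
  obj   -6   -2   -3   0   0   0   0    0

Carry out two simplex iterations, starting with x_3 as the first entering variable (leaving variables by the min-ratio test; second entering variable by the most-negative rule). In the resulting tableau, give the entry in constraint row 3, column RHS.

Ratio test on column x_3 — row 1: 24/3 = 8; row 2: 24/1 = 24; row 3: 7/2 = 7/2; row 4: 22/1 = 22. Minimum is 7/2 at row 3 (u3 leaves); pivot element 2.
Divide row 3 by 2; eliminate column x_3 from the other rows.
Second iteration: most negative obj-row entry is -6 in column x_1, so x_1 enters.
Ratio test on column x_1 — row 1: (27/2)/5 = 27/10; row 2: (41/2)/3 = 41/6; row 3: entry 0 ≤ 0; row 4: entry 0 ≤ 0. Minimum is 27/10 at row 1 (u1 leaves); pivot element 5.
Divide row 1 by 5; eliminate column x_1 from the other rows.
After both pivots, the entry at constraint row 3, column RHS is 7/2.

7/2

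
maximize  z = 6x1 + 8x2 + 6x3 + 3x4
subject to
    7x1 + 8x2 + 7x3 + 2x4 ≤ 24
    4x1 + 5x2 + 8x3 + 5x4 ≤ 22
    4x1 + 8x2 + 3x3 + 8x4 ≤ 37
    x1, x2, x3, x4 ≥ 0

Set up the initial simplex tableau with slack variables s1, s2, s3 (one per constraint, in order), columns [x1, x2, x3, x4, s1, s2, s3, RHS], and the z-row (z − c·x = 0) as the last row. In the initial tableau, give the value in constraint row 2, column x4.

Constraint 2 has coefficient 5 on x4.

5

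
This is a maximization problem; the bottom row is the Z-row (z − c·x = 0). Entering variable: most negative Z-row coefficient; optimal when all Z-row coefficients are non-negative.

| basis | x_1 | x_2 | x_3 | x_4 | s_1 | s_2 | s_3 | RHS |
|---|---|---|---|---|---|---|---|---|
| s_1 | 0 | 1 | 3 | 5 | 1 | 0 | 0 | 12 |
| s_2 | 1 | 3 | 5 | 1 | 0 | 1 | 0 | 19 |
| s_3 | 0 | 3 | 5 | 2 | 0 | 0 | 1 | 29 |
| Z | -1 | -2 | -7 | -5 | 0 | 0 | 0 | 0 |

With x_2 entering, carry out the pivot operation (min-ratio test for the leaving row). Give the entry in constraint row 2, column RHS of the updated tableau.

19/3

Ratio test on column x_2 — row 1: 12/1 = 12; row 2: 19/3 = 19/3; row 3: 29/3 = 29/3. Minimum is 19/3 at row 2 (s_2 leaves); pivot element 3.
Divide row 2 by 3; eliminate column x_2 from the other rows.
In the new row 2, the RHS entry is the old entry divided by the pivot: 19/3 = 19/3.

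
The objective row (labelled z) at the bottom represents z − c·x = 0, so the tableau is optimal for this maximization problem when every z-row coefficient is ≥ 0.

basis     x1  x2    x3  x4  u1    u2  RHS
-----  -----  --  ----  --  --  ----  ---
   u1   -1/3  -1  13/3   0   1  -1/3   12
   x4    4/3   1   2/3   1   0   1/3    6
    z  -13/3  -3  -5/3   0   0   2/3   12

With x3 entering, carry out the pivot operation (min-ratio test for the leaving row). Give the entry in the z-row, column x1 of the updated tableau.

Ratio test on column x3 — row 1: 12/(13/3) = 36/13; row 2: 6/(2/3) = 9. Minimum is 36/13 at row 1 (u1 leaves); pivot element 13/3.
Divide row 1 by 13/3; eliminate column x3 from the other rows.
z-row update in column x1: -13/3 − (-5/3)·(-1/13) = -58/13.

-58/13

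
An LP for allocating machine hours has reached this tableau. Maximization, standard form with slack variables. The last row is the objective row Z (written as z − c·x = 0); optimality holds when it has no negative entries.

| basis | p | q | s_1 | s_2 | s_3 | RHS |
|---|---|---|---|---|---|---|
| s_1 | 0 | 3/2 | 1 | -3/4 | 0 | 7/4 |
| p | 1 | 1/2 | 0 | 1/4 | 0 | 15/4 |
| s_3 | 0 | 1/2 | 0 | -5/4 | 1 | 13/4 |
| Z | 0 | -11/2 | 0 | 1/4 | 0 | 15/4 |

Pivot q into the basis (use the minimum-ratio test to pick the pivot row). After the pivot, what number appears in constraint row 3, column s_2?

-1

Ratio test on column q — row 1: (7/4)/(3/2) = 7/6; row 2: (15/4)/(1/2) = 15/2; row 3: (13/4)/(1/2) = 13/2. Minimum is 7/6 at row 1 (s_1 leaves); pivot element 3/2.
Divide row 1 by 3/2; eliminate column q from the other rows.
Row 3 update in column s_2: -5/4 − (1/2)·(-1/2) = -1.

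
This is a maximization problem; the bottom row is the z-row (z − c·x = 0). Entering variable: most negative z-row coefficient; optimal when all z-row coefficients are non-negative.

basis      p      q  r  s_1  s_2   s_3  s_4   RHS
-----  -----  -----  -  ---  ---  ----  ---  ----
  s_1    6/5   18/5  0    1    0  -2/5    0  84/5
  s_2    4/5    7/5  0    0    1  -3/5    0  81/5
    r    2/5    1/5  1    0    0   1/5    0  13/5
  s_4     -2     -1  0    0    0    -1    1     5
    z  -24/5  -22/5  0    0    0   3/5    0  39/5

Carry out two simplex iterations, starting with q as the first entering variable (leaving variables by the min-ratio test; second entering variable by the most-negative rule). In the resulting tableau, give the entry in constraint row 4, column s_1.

0

Ratio test on column q — row 1: (84/5)/(18/5) = 14/3; row 2: (81/5)/(7/5) = 81/7; row 3: (13/5)/(1/5) = 13; row 4: entry -1 ≤ 0. Minimum is 14/3 at row 1 (s_1 leaves); pivot element 18/5.
Divide row 1 by 18/5; eliminate column q from the other rows.
Second iteration: most negative z-row entry is -10/3 in column p, so p enters.
Ratio test on column p — row 1: (14/3)/(1/3) = 14; row 2: (29/3)/(1/3) = 29; row 3: (5/3)/(1/3) = 5; row 4: entry -5/3 ≤ 0. Minimum is 5 at row 3 (r leaves); pivot element 1/3.
Divide row 3 by 1/3; eliminate column p from the other rows.
After both pivots, the entry at constraint row 4, column s_1 is 0.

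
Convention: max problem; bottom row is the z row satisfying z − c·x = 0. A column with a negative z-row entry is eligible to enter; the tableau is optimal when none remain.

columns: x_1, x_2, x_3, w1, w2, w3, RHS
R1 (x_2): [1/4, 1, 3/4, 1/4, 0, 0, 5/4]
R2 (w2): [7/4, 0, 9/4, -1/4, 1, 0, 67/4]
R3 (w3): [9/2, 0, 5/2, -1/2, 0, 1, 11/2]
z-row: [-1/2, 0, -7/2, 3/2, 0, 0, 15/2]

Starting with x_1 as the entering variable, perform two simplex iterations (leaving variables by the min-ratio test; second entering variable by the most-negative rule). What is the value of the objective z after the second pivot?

144/11

Ratio test on column x_1 — row 1: (5/4)/(1/4) = 5; row 2: (67/4)/(7/4) = 67/7; row 3: (11/2)/(9/2) = 11/9. Minimum is 11/9 at row 3 (w3 leaves); pivot element 9/2.
Pivot on row 3; the z-row RHS becomes 15/2 − (-1/2)·(11/9) = 73/9.
Next entering variable (most negative z-row entry -29/9): x_3.
Ratio test on column x_3 — row 1: (17/18)/(11/18) = 17/11; row 2: (263/18)/(23/18) = 263/23; row 3: (11/9)/(5/9) = 11/5. Minimum is 17/11 at row 1 (x_2 leaves); pivot element 11/18.
After the second pivot the z-row RHS is 73/9 − (-29/9)·(17/11) = 144/11.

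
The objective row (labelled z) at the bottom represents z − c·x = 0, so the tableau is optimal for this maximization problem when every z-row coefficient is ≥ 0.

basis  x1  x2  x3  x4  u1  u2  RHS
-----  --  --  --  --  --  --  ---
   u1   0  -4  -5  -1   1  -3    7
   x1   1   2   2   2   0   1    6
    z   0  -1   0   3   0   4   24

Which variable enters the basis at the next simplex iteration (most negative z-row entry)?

Negative z-row entries: x2: -1.
The most negative is -1 in column x2, so x2 enters.

x2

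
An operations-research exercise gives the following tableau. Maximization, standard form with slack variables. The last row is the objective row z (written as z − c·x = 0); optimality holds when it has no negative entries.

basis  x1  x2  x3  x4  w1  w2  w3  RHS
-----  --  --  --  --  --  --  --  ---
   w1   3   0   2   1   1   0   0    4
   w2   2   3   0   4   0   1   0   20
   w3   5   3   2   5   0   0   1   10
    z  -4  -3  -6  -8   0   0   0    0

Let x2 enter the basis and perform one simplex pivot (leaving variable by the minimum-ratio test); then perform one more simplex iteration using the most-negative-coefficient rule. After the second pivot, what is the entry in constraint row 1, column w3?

Ratio test on column x2 — row 1: entry 0 ≤ 0; row 2: 20/3 = 20/3; row 3: 10/3 = 10/3. Minimum is 10/3 at row 3 (w3 leaves); pivot element 3.
Divide row 3 by 3; eliminate column x2 from the other rows.
Second iteration: most negative z-row entry is -4 in column x3, so x3 enters.
Ratio test on column x3 — row 1: 4/2 = 2; row 2: entry -2 ≤ 0; row 3: (10/3)/(2/3) = 5. Minimum is 2 at row 1 (w1 leaves); pivot element 2.
Divide row 1 by 2; eliminate column x3 from the other rows.
After both pivots, the entry at constraint row 1, column w3 is 0.

0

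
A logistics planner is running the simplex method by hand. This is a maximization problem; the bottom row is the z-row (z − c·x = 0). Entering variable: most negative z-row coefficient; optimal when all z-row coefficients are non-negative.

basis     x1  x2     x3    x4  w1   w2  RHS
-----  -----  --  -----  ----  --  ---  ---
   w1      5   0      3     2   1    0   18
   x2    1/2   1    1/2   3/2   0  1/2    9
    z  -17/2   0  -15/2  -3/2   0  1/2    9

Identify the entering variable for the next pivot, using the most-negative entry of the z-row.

x1

Negative z-row entries: x1: -17/2, x3: -15/2, x4: -3/2.
The most negative is -17/2 in column x1, so x1 enters.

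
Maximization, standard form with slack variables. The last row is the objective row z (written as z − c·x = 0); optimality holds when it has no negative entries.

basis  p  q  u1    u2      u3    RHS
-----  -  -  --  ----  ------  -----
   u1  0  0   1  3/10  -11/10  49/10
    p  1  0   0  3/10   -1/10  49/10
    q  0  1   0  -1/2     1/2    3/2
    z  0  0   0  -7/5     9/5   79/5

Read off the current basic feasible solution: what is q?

q is basic (row 3); its value is the RHS of that row, 3/2.

3/2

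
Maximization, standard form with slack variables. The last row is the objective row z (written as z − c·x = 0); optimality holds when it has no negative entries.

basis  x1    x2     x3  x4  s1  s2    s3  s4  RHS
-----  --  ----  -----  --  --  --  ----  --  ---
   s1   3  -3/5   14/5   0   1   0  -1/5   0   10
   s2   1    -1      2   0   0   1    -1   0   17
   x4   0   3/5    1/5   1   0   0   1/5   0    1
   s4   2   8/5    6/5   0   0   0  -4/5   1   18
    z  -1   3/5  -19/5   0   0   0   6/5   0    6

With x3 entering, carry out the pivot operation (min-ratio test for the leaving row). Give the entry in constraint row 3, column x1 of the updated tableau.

Ratio test on column x3 — row 1: 10/(14/5) = 25/7; row 2: 17/2 = 17/2; row 3: 1/(1/5) = 5; row 4: 18/(6/5) = 15. Minimum is 25/7 at row 1 (s1 leaves); pivot element 14/5.
Divide row 1 by 14/5; eliminate column x3 from the other rows.
Row 3 update in column x1: 0 − (1/5)·(15/14) = -3/14.

-3/14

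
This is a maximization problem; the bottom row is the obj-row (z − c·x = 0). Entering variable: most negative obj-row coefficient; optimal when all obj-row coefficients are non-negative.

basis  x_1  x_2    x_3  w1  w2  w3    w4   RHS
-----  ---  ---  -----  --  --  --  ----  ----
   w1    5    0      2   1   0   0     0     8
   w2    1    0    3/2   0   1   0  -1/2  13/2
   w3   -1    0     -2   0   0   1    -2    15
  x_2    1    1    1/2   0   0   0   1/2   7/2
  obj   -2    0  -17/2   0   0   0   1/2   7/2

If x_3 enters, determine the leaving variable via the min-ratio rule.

Column x_3 entries and ratios — w1: 8/2 = 4; w2: (13/2)/(3/2) = 13/3; w3: -2 ≤ 0, skip; x_2: (7/2)/(1/2) = 7.
Smallest ratio is 4 in the row of w1, so w1 leaves.

w1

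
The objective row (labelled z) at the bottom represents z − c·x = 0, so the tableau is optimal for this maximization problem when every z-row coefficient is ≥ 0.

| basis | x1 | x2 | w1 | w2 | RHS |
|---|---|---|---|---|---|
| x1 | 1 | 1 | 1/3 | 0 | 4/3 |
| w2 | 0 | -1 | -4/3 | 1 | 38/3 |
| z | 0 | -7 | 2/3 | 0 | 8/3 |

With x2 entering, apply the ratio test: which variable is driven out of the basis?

Column x2 entries and ratios — x1: (4/3)/1 = 4/3; w2: -1 ≤ 0, skip.
Smallest ratio is 4/3 in the row of x1, so x1 leaves.

x1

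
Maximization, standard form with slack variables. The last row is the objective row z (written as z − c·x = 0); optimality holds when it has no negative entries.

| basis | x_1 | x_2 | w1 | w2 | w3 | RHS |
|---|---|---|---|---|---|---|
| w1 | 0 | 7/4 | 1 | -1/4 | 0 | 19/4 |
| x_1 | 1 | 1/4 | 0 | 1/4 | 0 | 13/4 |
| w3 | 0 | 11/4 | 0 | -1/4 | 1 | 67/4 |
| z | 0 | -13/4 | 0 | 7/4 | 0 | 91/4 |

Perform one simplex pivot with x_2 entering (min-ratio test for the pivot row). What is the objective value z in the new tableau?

Ratio test on column x_2 — row 1: (19/4)/(7/4) = 19/7; row 2: (13/4)/(1/4) = 13; row 3: (67/4)/(11/4) = 67/11. Minimum is 19/7 at row 1 (w1 leaves); pivot element 7/4.
Pivot on row 1; the z-row RHS becomes 91/4 − (-13/4)·(19/7) = 221/7.

221/7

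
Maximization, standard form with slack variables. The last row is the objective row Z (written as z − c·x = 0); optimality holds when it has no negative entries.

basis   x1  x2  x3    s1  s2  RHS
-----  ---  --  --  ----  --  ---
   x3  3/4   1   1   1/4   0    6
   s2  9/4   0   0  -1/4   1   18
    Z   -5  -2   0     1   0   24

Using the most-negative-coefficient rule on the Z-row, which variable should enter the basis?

Negative Z-row entries: x1: -5, x2: -2.
The most negative is -5 in column x1, so x1 enters.

x1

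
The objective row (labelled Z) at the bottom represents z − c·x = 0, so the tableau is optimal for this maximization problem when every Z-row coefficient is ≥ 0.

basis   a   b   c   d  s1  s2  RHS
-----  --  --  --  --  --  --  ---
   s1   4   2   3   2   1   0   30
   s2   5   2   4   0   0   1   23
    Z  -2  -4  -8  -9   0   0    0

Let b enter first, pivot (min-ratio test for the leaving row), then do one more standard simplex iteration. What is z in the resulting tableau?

Ratio test on column b — row 1: 30/2 = 15; row 2: 23/2 = 23/2. Minimum is 23/2 at row 2 (s2 leaves); pivot element 2.
Pivot on row 2; the Z-row RHS becomes 0 − (-4)·(23/2) = 46.
Next entering variable (most negative Z-row entry -9): d.
Ratio test on column d — row 1: 7/2 = 7/2; row 2: entry 0 ≤ 0. Minimum is 7/2 at row 1 (s1 leaves); pivot element 2.
After the second pivot the Z-row RHS is 46 − (-9)·(7/2) = 155/2.

155/2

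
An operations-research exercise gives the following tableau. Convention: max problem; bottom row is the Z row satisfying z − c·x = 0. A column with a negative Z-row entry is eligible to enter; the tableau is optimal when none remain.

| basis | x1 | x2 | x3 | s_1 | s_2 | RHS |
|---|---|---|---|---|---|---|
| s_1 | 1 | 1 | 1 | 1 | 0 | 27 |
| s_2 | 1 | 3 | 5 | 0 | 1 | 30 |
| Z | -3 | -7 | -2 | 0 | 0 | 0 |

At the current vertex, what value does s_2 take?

s_2 is basic (row 2); its value is the RHS of that row, 30.

30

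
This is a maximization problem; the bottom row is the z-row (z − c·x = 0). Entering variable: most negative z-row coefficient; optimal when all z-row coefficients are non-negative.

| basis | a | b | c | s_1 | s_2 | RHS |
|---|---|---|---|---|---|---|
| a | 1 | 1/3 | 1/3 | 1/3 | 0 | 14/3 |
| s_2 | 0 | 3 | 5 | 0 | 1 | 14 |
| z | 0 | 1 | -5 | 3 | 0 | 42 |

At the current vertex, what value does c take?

0

c is not in the basis, so in the current basic feasible solution c = 0.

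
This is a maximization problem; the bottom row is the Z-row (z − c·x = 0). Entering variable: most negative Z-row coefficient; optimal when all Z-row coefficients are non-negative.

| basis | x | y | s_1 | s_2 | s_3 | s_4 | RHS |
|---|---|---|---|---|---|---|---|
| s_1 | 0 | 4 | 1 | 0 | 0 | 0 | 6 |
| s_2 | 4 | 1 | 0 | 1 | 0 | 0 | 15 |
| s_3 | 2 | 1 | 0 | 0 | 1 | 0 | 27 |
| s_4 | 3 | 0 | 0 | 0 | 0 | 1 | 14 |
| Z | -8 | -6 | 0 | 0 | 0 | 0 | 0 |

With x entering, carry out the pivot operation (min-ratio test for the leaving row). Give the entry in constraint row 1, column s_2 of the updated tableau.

Ratio test on column x — row 1: entry 0 ≤ 0; row 2: 15/4 = 15/4; row 3: 27/2 = 27/2; row 4: 14/3 = 14/3. Minimum is 15/4 at row 2 (s_2 leaves); pivot element 4.
Divide row 2 by 4; eliminate column x from the other rows.
Row 1 update in column s_2: 0 − 0·(1/4) = 0.

0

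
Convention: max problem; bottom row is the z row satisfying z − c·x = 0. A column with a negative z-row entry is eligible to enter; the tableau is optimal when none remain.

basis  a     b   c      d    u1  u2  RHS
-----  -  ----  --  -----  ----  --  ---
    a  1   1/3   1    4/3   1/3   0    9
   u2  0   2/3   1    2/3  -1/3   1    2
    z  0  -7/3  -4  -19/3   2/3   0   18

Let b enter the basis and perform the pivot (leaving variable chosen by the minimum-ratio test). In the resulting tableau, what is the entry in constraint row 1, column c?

Ratio test on column b — row 1: 9/(1/3) = 27; row 2: 2/(2/3) = 3. Minimum is 3 at row 2 (u2 leaves); pivot element 2/3.
Divide row 2 by 2/3; eliminate column b from the other rows.
Row 1 update in column c: 1 − (1/3)·(3/2) = 1/2.

1/2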